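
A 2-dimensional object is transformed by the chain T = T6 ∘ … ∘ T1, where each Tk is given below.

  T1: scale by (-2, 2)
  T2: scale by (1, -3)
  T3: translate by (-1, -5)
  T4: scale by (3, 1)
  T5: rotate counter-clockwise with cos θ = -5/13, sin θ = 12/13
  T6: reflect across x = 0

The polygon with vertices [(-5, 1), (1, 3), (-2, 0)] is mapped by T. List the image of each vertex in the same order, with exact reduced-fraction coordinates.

image vertices: (3/13, 379/13), (-321/13, 7/13), (-15/13, 133/13)

T1 scale by (-2, 2): (-5, 1) → (10, 2); (1, 3) → (-2, 6); (-2, 0) → (4, 0)
T2 scale by (1, -3): (10, 2) → (10, -6); (-2, 6) → (-2, -18); (4, 0) → (4, 0)
T3 translate by (-1, -5): (10, -6) → (9, -11); (-2, -18) → (-3, -23); (4, 0) → (3, -5)
T4 scale by (3, 1): (9, -11) → (27, -11); (-3, -23) → (-9, -23); (3, -5) → (9, -5)
T5 rotate counter-clockwise with cos θ = -5/13, sin θ = 12/13: (27, -11) → (-3/13, 379/13); (-9, -23) → (321/13, 7/13); (9, -5) → (15/13, 133/13)
T6 reflect across x = 0: (-3/13, 379/13) → (3/13, 379/13); (321/13, 7/13) → (-321/13, 7/13); (15/13, 133/13) → (-15/13, 133/13)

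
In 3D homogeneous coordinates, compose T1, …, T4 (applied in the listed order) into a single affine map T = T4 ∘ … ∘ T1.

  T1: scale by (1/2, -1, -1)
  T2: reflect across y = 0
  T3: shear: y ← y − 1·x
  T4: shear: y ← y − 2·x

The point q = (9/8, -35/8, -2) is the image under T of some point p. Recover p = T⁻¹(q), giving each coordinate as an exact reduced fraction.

p = (9/4, -1, 2)

T1 = [1/2 0 0 0; 0 -1 0 0; 0 0 -1 0; 0 0 0 1]
T2·T1 = [1/2 0 0 0; 0 1 0 0; 0 0 -1 0; 0 0 0 1]
T3·…·T1 = [1/2 0 0 0; -1/2 1 0 0; 0 0 -1 0; 0 0 0 1]
T4·…·T1 = [1/2 0 0 0; -3/2 1 0 0; 0 0 -1 0; 0 0 0 1]
det M = -1/2; M⁻¹ = [2 0 0 0; 3 1 0 0; 0 0 -1 0; 0 0 0 1]
M⁻¹ · (9/8, -35/8, -2)ᵀ = (9/4, -1, 2)ᵀ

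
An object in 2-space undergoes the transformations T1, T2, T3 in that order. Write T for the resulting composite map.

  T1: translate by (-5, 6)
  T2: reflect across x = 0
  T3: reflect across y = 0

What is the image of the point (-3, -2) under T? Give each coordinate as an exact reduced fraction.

T1 translate by (-5, 6): (-3, -2) → (-8, 4)
T2 reflect across x = 0: (-8, 4) → (8, 4)
T3 reflect across y = 0: (8, 4) → (8, -4)

T(p) = (8, -4)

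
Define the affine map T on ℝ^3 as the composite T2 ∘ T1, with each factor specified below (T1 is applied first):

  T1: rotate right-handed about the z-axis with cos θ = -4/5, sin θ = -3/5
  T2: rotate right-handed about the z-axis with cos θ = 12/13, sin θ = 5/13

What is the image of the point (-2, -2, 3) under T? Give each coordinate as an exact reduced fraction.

T(p) = (-46/65, 178/65, 3)

T1 rotate right-handed about the z-axis with cos θ = -4/5, sin θ = -3/5: (-2, -2, 3) → (2/5, 14/5, 3)
T2 rotate right-handed about the z-axis with cos θ = 12/13, sin θ = 5/13: (2/5, 14/5, 3) → (-46/65, 178/65, 3)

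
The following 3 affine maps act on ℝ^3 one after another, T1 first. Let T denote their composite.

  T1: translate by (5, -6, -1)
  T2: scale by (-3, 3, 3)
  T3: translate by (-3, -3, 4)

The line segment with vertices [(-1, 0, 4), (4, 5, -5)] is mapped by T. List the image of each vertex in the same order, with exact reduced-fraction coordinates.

T1 translate by (5, -6, -1): (-1, 0, 4) → (4, -6, 3); (4, 5, -5) → (9, -1, -6)
T2 scale by (-3, 3, 3): (4, -6, 3) → (-12, -18, 9); (9, -1, -6) → (-27, -3, -18)
T3 translate by (-3, -3, 4): (-12, -18, 9) → (-15, -21, 13); (-27, -3, -18) → (-30, -6, -14)

image vertices: (-15, -21, 13), (-30, -6, -14)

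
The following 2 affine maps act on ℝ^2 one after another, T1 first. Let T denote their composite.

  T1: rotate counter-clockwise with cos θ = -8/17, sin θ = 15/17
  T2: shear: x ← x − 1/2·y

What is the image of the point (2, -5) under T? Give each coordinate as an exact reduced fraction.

T1 rotate counter-clockwise with cos θ = -8/17, sin θ = 15/17: (2, -5) → (59/17, 70/17)
T2 shear: x ← x − 1/2·y: (59/17, 70/17) → (24/17, 70/17)

T(p) = (24/17, 70/17)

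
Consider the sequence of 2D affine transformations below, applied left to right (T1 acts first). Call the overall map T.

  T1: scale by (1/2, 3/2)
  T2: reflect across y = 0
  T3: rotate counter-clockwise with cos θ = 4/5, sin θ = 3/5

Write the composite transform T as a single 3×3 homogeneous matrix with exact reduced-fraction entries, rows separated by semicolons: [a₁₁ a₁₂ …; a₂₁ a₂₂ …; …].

T = [2/5 9/10 0; 3/10 -6/5 0; 0 0 1]

T1 = [1/2 0 0; 0 3/2 0; 0 0 1]
T2·T1 = [1/2 0 0; 0 -3/2 0; 0 0 1]
T3·…·T1 = [2/5 9/10 0; 3/10 -6/5 0; 0 0 1]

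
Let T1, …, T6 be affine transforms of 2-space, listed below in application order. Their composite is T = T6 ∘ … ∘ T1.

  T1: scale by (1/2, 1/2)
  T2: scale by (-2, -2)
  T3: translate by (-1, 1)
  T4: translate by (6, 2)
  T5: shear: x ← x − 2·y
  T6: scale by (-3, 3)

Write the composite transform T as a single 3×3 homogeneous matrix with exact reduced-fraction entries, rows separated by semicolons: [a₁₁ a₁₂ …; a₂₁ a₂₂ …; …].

T1 = [1/2 0 0; 0 1/2 0; 0 0 1]
T2·T1 = [-1 0 0; 0 -1 0; 0 0 1]
T3·…·T1 = [-1 0 -1; 0 -1 1; 0 0 1]
T4·…·T1 = [-1 0 5; 0 -1 3; 0 0 1]
T5·…·T1 = [-1 2 -1; 0 -1 3; 0 0 1]
T6·…·T1 = [3 -6 3; 0 -3 9; 0 0 1]

T = [3 -6 3; 0 -3 9; 0 0 1]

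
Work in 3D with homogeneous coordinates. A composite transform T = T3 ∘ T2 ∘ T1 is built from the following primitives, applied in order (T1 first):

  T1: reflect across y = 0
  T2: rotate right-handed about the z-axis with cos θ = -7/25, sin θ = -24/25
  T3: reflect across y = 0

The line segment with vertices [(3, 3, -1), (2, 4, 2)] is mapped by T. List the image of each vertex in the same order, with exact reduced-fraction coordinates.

T1 reflect across y = 0: (3, 3, -1) → (3, -3, -1); (2, 4, 2) → (2, -4, 2)
T2 rotate right-handed about the z-axis with cos θ = -7/25, sin θ = -24/25: (3, -3, -1) → (-93/25, -51/25, -1); (2, -4, 2) → (-22/5, -4/5, 2)
T3 reflect across y = 0: (-93/25, -51/25, -1) → (-93/25, 51/25, -1); (-22/5, -4/5, 2) → (-22/5, 4/5, 2)

image vertices: (-93/25, 51/25, -1), (-22/5, 4/5, 2)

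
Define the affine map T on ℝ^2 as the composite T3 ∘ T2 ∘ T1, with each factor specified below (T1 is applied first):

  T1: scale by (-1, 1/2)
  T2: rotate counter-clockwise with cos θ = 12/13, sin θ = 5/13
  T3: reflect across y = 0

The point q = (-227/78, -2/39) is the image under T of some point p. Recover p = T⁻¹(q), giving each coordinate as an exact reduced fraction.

p = (8/3, 7/3)

T1 = [-1 0 0; 0 1/2 0; 0 0 1]
T2·T1 = [-12/13 -5/26 0; -5/13 6/13 0; 0 0 1]
T3·…·T1 = [-12/13 -5/26 0; 5/13 -6/13 0; 0 0 1]
det M = 1/2; M⁻¹ = [-12/13 5/13 0; -10/13 -24/13 0; 0 0 1]
M⁻¹ · (-227/78, -2/39)ᵀ = (8/3, 7/3)ᵀ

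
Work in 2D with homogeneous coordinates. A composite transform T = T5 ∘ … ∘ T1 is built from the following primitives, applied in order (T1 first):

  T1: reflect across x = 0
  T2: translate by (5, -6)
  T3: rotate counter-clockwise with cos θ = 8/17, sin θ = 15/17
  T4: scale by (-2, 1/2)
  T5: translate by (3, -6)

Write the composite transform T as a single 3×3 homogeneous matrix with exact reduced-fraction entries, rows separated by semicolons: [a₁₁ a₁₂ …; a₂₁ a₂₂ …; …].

T1 = [-1 0 0; 0 1 0; 0 0 1]
T2·T1 = [-1 0 5; 0 1 -6; 0 0 1]
T3·…·T1 = [-8/17 -15/17 130/17; -15/17 8/17 27/17; 0 0 1]
T4·…·T1 = [16/17 30/17 -260/17; -15/34 4/17 27/34; 0 0 1]
T5·…·T1 = [16/17 30/17 -209/17; -15/34 4/17 -177/34; 0 0 1]

T = [16/17 30/17 -209/17; -15/34 4/17 -177/34; 0 0 1]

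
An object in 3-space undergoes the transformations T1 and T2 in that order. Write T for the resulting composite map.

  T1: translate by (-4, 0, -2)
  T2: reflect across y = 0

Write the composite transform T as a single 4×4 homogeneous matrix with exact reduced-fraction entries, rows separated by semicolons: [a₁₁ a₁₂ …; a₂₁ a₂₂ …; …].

T1 = [1 0 0 -4; 0 1 0 0; 0 0 1 -2; 0 0 0 1]
T2·T1 = [1 0 0 -4; 0 -1 0 0; 0 0 1 -2; 0 0 0 1]

T = [1 0 0 -4; 0 -1 0 0; 0 0 1 -2; 0 0 0 1]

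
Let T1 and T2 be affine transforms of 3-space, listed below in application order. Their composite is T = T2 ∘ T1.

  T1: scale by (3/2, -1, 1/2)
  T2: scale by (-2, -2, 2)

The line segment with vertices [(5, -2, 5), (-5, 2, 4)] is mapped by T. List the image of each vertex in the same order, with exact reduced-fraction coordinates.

image vertices: (-15, -4, 5), (15, 4, 4)

T1 scale by (3/2, -1, 1/2): (5, -2, 5) → (15/2, 2, 5/2); (-5, 2, 4) → (-15/2, -2, 2)
T2 scale by (-2, -2, 2): (15/2, 2, 5/2) → (-15, -4, 5); (-15/2, -2, 2) → (15, 4, 4)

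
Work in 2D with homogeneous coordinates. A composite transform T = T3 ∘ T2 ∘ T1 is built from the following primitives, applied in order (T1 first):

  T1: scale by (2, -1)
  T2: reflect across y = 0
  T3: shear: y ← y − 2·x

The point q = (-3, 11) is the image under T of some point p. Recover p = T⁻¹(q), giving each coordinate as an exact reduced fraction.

T1 = [2 0 0; 0 -1 0; 0 0 1]
T2·T1 = [2 0 0; 0 1 0; 0 0 1]
T3·…·T1 = [2 0 0; -4 1 0; 0 0 1]
det M = 2; M⁻¹ = [1/2 0 0; 2 1 0; 0 0 1]
M⁻¹ · (-3, 11)ᵀ = (-3/2, 5)ᵀ

p = (-3/2, 5)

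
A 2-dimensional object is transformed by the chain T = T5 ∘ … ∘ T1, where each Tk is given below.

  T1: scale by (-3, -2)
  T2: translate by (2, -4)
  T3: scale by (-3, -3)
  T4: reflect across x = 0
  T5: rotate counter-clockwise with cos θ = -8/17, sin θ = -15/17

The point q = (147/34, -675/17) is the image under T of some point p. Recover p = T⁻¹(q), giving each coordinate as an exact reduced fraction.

T1 = [-3 0 0; 0 -2 0; 0 0 1]
T2·T1 = [-3 0 2; 0 -2 -4; 0 0 1]
T3·…·T1 = [9 0 -6; 0 6 12; 0 0 1]
T4·…·T1 = [-9 0 6; 0 6 12; 0 0 1]
T5·…·T1 = [72/17 90/17 132/17; 135/17 -48/17 -186/17; 0 0 1]
det M = -54; M⁻¹ = [8/153 5/51 2/3; 5/34 -4/51 -2; 0 0 1]
M⁻¹ · (147/34, -675/17)ᵀ = (-3, 7/4)ᵀ

p = (-3, 7/4)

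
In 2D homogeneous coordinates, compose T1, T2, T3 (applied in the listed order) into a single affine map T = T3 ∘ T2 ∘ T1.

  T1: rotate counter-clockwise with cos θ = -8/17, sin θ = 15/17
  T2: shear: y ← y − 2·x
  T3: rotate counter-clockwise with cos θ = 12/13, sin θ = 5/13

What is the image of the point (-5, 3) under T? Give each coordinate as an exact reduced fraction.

T1 rotate counter-clockwise with cos θ = -8/17, sin θ = 15/17: (-5, 3) → (-5/17, -99/17)
T2 shear: y ← y − 2·x: (-5/17, -99/17) → (-5/17, -89/17)
T3 rotate counter-clockwise with cos θ = 12/13, sin θ = 5/13: (-5/17, -89/17) → (385/221, -1093/221)

T(p) = (385/221, -1093/221)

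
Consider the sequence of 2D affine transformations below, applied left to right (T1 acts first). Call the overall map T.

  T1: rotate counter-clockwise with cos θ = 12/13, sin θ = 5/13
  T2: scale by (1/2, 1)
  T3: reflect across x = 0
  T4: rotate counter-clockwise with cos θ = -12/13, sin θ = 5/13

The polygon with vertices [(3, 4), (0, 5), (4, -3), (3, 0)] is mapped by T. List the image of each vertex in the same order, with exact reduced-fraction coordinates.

image vertices: (-219/169, -796/169), (-450/169, -1315/338), (458/169, 69/338), (141/169, -270/169)

T1 rotate counter-clockwise with cos θ = 12/13, sin θ = 5/13: (3, 4) → (16/13, 63/13); (0, 5) → (-25/13, 60/13); (4, -3) → (63/13, -16/13); (3, 0) → (36/13, 15/13)
T2 scale by (1/2, 1): (16/13, 63/13) → (8/13, 63/13); (-25/13, 60/13) → (-25/26, 60/13); (63/13, -16/13) → (63/26, -16/13); (36/13, 15/13) → (18/13, 15/13)
T3 reflect across x = 0: (8/13, 63/13) → (-8/13, 63/13); (-25/26, 60/13) → (25/26, 60/13); (63/26, -16/13) → (-63/26, -16/13); (18/13, 15/13) → (-18/13, 15/13)
T4 rotate counter-clockwise with cos θ = -12/13, sin θ = 5/13: (-8/13, 63/13) → (-219/169, -796/169); (25/26, 60/13) → (-450/169, -1315/338); (-63/26, -16/13) → (458/169, 69/338); (-18/13, 15/13) → (141/169, -270/169)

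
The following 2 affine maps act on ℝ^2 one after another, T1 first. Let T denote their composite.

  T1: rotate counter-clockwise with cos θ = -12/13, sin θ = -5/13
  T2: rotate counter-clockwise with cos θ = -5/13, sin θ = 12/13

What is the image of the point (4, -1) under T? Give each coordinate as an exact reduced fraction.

T1 rotate counter-clockwise with cos θ = -12/13, sin θ = -5/13: (4, -1) → (-53/13, -8/13)
T2 rotate counter-clockwise with cos θ = -5/13, sin θ = 12/13: (-53/13, -8/13) → (361/169, -596/169)

T(p) = (361/169, -596/169)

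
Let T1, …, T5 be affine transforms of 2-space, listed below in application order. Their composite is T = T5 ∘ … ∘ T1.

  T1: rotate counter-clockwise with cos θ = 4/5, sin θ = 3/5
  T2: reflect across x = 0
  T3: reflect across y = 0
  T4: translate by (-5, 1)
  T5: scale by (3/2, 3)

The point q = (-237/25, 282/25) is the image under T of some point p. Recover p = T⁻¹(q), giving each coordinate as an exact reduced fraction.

p = (-3/5, -3)

T1 = [4/5 -3/5 0; 3/5 4/5 0; 0 0 1]
T2·T1 = [-4/5 3/5 0; 3/5 4/5 0; 0 0 1]
T3·…·T1 = [-4/5 3/5 0; -3/5 -4/5 0; 0 0 1]
T4·…·T1 = [-4/5 3/5 -5; -3/5 -4/5 1; 0 0 1]
T5·…·T1 = [-6/5 9/10 -15/2; -9/5 -12/5 3; 0 0 1]
det M = 9/2; M⁻¹ = [-8/15 -1/5 -17/5; 2/5 -4/15 19/5; 0 0 1]
M⁻¹ · (-237/25, 282/25)ᵀ = (-3/5, -3)ᵀ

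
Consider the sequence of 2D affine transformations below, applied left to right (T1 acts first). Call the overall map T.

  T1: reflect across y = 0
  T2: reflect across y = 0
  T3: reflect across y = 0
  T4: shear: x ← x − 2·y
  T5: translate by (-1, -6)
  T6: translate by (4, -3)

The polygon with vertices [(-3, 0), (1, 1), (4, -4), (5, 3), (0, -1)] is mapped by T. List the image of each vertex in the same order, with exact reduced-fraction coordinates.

T1 reflect across y = 0: (-3, 0) → (-3, 0); (1, 1) → (1, -1); (4, -4) → (4, 4); (5, 3) → (5, -3); (0, -1) → (0, 1)
T2 reflect across y = 0: (-3, 0) → (-3, 0); (1, -1) → (1, 1); (4, 4) → (4, -4); (5, -3) → (5, 3); (0, 1) → (0, -1)
T3 reflect across y = 0: (-3, 0) → (-3, 0); (1, 1) → (1, -1); (4, -4) → (4, 4); (5, 3) → (5, -3); (0, -1) → (0, 1)
T4 shear: x ← x − 2·y: (-3, 0) → (-3, 0); (1, -1) → (3, -1); (4, 4) → (-4, 4); (5, -3) → (11, -3); (0, 1) → (-2, 1)
T5 translate by (-1, -6): (-3, 0) → (-4, -6); (3, -1) → (2, -7); (-4, 4) → (-5, -2); (11, -3) → (10, -9); (-2, 1) → (-3, -5)
T6 translate by (4, -3): (-4, -6) → (0, -9); (2, -7) → (6, -10); (-5, -2) → (-1, -5); (10, -9) → (14, -12); (-3, -5) → (1, -8)

image vertices: (0, -9), (6, -10), (-1, -5), (14, -12), (1, -8)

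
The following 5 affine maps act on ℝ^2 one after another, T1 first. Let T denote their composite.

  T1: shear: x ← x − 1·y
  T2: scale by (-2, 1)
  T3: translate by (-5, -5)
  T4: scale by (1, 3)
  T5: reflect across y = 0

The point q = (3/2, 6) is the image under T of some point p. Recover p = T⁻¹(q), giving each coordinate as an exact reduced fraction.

p = (-1/4, 3)

T1 = [1 -1 0; 0 1 0; 0 0 1]
T2·T1 = [-2 2 0; 0 1 0; 0 0 1]
T3·…·T1 = [-2 2 -5; 0 1 -5; 0 0 1]
T4·…·T1 = [-2 2 -5; 0 3 -15; 0 0 1]
T5·…·T1 = [-2 2 -5; 0 -3 15; 0 0 1]
det M = 6; M⁻¹ = [-1/2 -1/3 5/2; 0 -1/3 5; 0 0 1]
M⁻¹ · (3/2, 6)ᵀ = (-1/4, 3)ᵀ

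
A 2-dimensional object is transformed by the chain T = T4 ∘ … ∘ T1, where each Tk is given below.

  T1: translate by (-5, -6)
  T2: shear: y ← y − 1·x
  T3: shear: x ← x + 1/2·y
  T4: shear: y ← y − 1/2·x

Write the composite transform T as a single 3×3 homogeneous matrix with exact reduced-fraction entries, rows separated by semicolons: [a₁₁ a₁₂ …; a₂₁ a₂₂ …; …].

T1 = [1 0 -5; 0 1 -6; 0 0 1]
T2·T1 = [1 0 -5; -1 1 -1; 0 0 1]
T3·…·T1 = [1/2 1/2 -11/2; -1 1 -1; 0 0 1]
T4·…·T1 = [1/2 1/2 -11/2; -5/4 3/4 7/4; 0 0 1]

T = [1/2 1/2 -11/2; -5/4 3/4 7/4; 0 0 1]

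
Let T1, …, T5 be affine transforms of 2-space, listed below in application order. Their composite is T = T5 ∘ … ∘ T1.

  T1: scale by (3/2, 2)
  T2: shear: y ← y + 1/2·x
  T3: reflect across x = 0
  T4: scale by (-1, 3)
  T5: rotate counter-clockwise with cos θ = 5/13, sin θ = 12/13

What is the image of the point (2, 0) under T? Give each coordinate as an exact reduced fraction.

T(p) = (-3, 9/2)

T1 scale by (3/2, 2): (2, 0) → (3, 0)
T2 shear: y ← y + 1/2·x: (3, 0) → (3, 3/2)
T3 reflect across x = 0: (3, 3/2) → (-3, 3/2)
T4 scale by (-1, 3): (-3, 3/2) → (3, 9/2)
T5 rotate counter-clockwise with cos θ = 5/13, sin θ = 12/13: (3, 9/2) → (-3, 9/2)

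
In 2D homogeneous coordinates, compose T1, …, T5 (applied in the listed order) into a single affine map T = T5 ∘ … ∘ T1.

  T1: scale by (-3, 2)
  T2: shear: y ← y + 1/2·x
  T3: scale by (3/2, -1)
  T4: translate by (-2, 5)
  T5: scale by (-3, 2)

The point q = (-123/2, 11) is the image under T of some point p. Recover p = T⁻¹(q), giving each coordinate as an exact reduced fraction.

T1 = [-3 0 0; 0 2 0; 0 0 1]
T2·T1 = [-3 0 0; -3/2 2 0; 0 0 1]
T3·…·T1 = [-9/2 0 0; 3/2 -2 0; 0 0 1]
T4·…·T1 = [-9/2 0 -2; 3/2 -2 5; 0 0 1]
T5·…·T1 = [27/2 0 6; 3 -4 10; 0 0 1]
det M = -54; M⁻¹ = [2/27 0 -4/9; 1/18 -1/4 13/6; 0 0 1]
M⁻¹ · (-123/2, 11)ᵀ = (-5, -4)ᵀ

p = (-5, -4)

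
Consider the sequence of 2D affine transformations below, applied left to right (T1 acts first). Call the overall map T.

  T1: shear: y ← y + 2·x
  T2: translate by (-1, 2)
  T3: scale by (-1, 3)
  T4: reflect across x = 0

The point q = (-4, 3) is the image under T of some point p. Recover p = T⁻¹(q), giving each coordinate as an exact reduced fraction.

T1 = [1 0 0; 2 1 0; 0 0 1]
T2·T1 = [1 0 -1; 2 1 2; 0 0 1]
T3·…·T1 = [-1 0 1; 6 3 6; 0 0 1]
T4·…·T1 = [1 0 -1; 6 3 6; 0 0 1]
det M = 3; M⁻¹ = [1 0 1; -2 1/3 -4; 0 0 1]
M⁻¹ · (-4, 3)ᵀ = (-3, 5)ᵀ

p = (-3, 5)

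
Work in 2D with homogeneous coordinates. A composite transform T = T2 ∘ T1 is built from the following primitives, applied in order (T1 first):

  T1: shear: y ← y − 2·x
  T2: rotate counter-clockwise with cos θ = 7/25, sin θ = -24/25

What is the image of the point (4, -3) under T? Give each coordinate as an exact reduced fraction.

T1 shear: y ← y − 2·x: (4, -3) → (4, -11)
T2 rotate counter-clockwise with cos θ = 7/25, sin θ = -24/25: (4, -11) → (-236/25, -173/25)

T(p) = (-236/25, -173/25)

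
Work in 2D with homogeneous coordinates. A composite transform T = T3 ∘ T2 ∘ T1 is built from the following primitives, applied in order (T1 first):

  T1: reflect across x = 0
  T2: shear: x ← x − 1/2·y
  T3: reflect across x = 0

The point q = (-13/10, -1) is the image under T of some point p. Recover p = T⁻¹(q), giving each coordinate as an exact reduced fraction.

p = (-4/5, -1)

T1 = [-1 0 0; 0 1 0; 0 0 1]
T2·T1 = [-1 -1/2 0; 0 1 0; 0 0 1]
T3·…·T1 = [1 1/2 0; 0 1 0; 0 0 1]
det M = 1; M⁻¹ = [1 -1/2 0; 0 1 0; 0 0 1]
M⁻¹ · (-13/10, -1)ᵀ = (-4/5, -1)ᵀ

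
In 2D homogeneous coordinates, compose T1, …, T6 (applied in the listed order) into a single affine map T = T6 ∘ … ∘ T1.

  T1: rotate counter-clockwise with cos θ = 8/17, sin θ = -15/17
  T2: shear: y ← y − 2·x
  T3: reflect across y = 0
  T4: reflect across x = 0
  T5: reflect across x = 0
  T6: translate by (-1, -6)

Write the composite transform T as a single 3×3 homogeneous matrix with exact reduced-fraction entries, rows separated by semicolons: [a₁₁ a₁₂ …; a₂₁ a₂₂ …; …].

T = [8/17 15/17 -1; 31/17 22/17 -6; 0 0 1]

T1 = [8/17 15/17 0; -15/17 8/17 0; 0 0 1]
T2·T1 = [8/17 15/17 0; -31/17 -22/17 0; 0 0 1]
T3·…·T1 = [8/17 15/17 0; 31/17 22/17 0; 0 0 1]
T4·…·T1 = [-8/17 -15/17 0; 31/17 22/17 0; 0 0 1]
T5·…·T1 = [8/17 15/17 0; 31/17 22/17 0; 0 0 1]
T6·…·T1 = [8/17 15/17 -1; 31/17 22/17 -6; 0 0 1]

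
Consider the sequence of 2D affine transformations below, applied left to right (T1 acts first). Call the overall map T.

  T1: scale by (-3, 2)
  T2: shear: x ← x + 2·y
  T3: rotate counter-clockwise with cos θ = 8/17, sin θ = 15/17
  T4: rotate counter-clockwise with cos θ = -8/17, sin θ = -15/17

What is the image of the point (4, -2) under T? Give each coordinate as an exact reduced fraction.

T(p) = (-4180/289, 4156/289)

T1 scale by (-3, 2): (4, -2) → (-12, -4)
T2 shear: x ← x + 2·y: (-12, -4) → (-20, -4)
T3 rotate counter-clockwise with cos θ = 8/17, sin θ = 15/17: (-20, -4) → (-100/17, -332/17)
T4 rotate counter-clockwise with cos θ = -8/17, sin θ = -15/17: (-100/17, -332/17) → (-4180/289, 4156/289)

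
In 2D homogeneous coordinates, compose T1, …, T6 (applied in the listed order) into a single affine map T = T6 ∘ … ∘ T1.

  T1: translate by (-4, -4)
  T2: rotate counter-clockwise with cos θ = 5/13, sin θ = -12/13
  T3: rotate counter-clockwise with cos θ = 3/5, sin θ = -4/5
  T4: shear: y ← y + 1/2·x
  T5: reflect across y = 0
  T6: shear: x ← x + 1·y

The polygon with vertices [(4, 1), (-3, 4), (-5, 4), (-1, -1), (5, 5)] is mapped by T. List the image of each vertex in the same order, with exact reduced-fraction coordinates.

T1 translate by (-4, -4): (4, 1) → (0, -3); (-3, 4) → (-7, 0); (-5, 4) → (-9, 0); (-1, -1) → (-5, -5); (5, 5) → (1, 1)
T2 rotate counter-clockwise with cos θ = 5/13, sin θ = -12/13: (0, -3) → (-36/13, -15/13); (-7, 0) → (-35/13, 84/13); (-9, 0) → (-45/13, 108/13); (-5, -5) → (-85/13, 35/13); (1, 1) → (17/13, -7/13)
T3 rotate counter-clockwise with cos θ = 3/5, sin θ = -4/5: (-36/13, -15/13) → (-168/65, 99/65); (-35/13, 84/13) → (231/65, 392/65); (-45/13, 108/13) → (297/65, 504/65); (-85/13, 35/13) → (-23/13, 89/13); (17/13, -7/13) → (23/65, -89/65)
T4 shear: y ← y + 1/2·x: (-168/65, 99/65) → (-168/65, 3/13); (231/65, 392/65) → (231/65, 203/26); (297/65, 504/65) → (297/65, 261/26); (-23/13, 89/13) → (-23/13, 155/26); (23/65, -89/65) → (23/65, -31/26)
T5 reflect across y = 0: (-168/65, 3/13) → (-168/65, -3/13); (231/65, 203/26) → (231/65, -203/26); (297/65, 261/26) → (297/65, -261/26); (-23/13, 155/26) → (-23/13, -155/26); (23/65, -31/26) → (23/65, 31/26)
T6 shear: x ← x + 1·y: (-168/65, -3/13) → (-183/65, -3/13); (231/65, -203/26) → (-553/130, -203/26); (297/65, -261/26) → (-711/130, -261/26); (-23/13, -155/26) → (-201/26, -155/26); (23/65, 31/26) → (201/130, 31/26)

image vertices: (-183/65, -3/13), (-553/130, -203/26), (-711/130, -261/26), (-201/26, -155/26), (201/130, 31/26)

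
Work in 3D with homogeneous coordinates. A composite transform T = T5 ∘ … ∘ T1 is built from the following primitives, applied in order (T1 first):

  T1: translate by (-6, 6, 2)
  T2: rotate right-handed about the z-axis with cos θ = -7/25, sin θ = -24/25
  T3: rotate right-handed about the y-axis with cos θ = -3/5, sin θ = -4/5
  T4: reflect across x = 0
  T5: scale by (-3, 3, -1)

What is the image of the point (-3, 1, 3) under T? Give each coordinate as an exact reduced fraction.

T(p) = (-3579/125, 501/25, -549/125)

T1 translate by (-6, 6, 2): (-3, 1, 3) → (-9, 7, 5)
T2 rotate right-handed about the z-axis with cos θ = -7/25, sin θ = -24/25: (-9, 7, 5) → (231/25, 167/25, 5)
T3 rotate right-handed about the y-axis with cos θ = -3/5, sin θ = -4/5: (231/25, 167/25, 5) → (-1193/125, 167/25, 549/125)
T4 reflect across x = 0: (-1193/125, 167/25, 549/125) → (1193/125, 167/25, 549/125)
T5 scale by (-3, 3, -1): (1193/125, 167/25, 549/125) → (-3579/125, 501/25, -549/125)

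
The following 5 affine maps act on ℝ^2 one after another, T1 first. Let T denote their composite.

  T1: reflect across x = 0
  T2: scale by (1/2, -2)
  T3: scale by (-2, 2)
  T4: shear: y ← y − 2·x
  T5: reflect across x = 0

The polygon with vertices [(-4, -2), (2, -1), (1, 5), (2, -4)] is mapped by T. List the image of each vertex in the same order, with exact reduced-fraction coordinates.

image vertices: (4, 16), (-2, 0), (-1, -22), (-2, 12)

T1 reflect across x = 0: (-4, -2) → (4, -2); (2, -1) → (-2, -1); (1, 5) → (-1, 5); (2, -4) → (-2, -4)
T2 scale by (1/2, -2): (4, -2) → (2, 4); (-2, -1) → (-1, 2); (-1, 5) → (-1/2, -10); (-2, -4) → (-1, 8)
T3 scale by (-2, 2): (2, 4) → (-4, 8); (-1, 2) → (2, 4); (-1/2, -10) → (1, -20); (-1, 8) → (2, 16)
T4 shear: y ← y − 2·x: (-4, 8) → (-4, 16); (2, 4) → (2, 0); (1, -20) → (1, -22); (2, 16) → (2, 12)
T5 reflect across x = 0: (-4, 16) → (4, 16); (2, 0) → (-2, 0); (1, -22) → (-1, -22); (2, 12) → (-2, 12)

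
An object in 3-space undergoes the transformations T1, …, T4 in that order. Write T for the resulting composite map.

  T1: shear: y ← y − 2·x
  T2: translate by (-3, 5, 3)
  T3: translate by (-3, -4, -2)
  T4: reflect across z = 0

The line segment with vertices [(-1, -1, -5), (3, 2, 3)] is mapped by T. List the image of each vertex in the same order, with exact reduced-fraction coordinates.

image vertices: (-7, 2, 4), (-3, -3, -4)

T1 shear: y ← y − 2·x: (-1, -1, -5) → (-1, 1, -5); (3, 2, 3) → (3, -4, 3)
T2 translate by (-3, 5, 3): (-1, 1, -5) → (-4, 6, -2); (3, -4, 3) → (0, 1, 6)
T3 translate by (-3, -4, -2): (-4, 6, -2) → (-7, 2, -4); (0, 1, 6) → (-3, -3, 4)
T4 reflect across z = 0: (-7, 2, -4) → (-7, 2, 4); (-3, -3, 4) → (-3, -3, -4)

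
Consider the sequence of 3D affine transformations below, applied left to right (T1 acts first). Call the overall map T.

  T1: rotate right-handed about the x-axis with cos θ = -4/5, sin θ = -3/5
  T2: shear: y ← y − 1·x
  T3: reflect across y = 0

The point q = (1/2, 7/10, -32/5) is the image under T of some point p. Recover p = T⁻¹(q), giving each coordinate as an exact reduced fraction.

p = (1/2, 4, 5)

T1 = [1 0 0 0; 0 -4/5 3/5 0; 0 -3/5 -4/5 0; 0 0 0 1]
T2·T1 = [1 0 0 0; -1 -4/5 3/5 0; 0 -3/5 -4/5 0; 0 0 0 1]
T3·…·T1 = [1 0 0 0; 1 4/5 -3/5 0; 0 -3/5 -4/5 0; 0 0 0 1]
det M = -1; M⁻¹ = [1 0 0 0; -4/5 4/5 -3/5 0; 3/5 -3/5 -4/5 0; 0 0 0 1]
M⁻¹ · (1/2, 7/10, -32/5)ᵀ = (1/2, 4, 5)ᵀ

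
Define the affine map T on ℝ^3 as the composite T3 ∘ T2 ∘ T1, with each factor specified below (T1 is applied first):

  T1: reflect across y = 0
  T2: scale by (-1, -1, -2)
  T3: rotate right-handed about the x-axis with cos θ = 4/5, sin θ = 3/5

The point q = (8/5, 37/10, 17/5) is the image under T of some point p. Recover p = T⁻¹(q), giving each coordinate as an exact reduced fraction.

T1 = [1 0 0 0; 0 -1 0 0; 0 0 1 0; 0 0 0 1]
T2·T1 = [-1 0 0 0; 0 1 0 0; 0 0 -2 0; 0 0 0 1]
T3·…·T1 = [-1 0 0 0; 0 4/5 6/5 0; 0 3/5 -8/5 0; 0 0 0 1]
det M = 2; M⁻¹ = [-1 0 0 0; 0 4/5 3/5 0; 0 3/10 -2/5 0; 0 0 0 1]
M⁻¹ · (8/5, 37/10, 17/5)ᵀ = (-8/5, 5, -1/4)ᵀ

p = (-8/5, 5, -1/4)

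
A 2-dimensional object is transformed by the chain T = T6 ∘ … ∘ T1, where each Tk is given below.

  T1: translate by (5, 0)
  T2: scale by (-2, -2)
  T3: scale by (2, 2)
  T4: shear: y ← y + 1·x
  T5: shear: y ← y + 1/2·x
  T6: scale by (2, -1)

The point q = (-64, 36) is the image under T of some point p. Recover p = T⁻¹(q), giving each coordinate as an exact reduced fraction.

p = (3, -3)

T1 = [1 0 5; 0 1 0; 0 0 1]
T2·T1 = [-2 0 -10; 0 -2 0; 0 0 1]
T3·…·T1 = [-4 0 -20; 0 -4 0; 0 0 1]
T4·…·T1 = [-4 0 -20; -4 -4 -20; 0 0 1]
T5·…·T1 = [-4 0 -20; -6 -4 -30; 0 0 1]
T6·…·T1 = [-8 0 -40; 6 4 30; 0 0 1]
det M = -32; M⁻¹ = [-1/8 0 -5; 3/16 1/4 0; 0 0 1]
M⁻¹ · (-64, 36)ᵀ = (3, -3)ᵀ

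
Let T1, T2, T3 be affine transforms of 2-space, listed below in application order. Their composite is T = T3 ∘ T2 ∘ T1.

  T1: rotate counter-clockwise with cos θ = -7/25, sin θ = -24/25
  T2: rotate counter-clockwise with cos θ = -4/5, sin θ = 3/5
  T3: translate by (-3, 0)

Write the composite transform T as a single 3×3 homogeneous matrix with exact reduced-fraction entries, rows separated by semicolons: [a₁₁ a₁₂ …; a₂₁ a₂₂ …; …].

T1 = [-7/25 24/25 0; -24/25 -7/25 0; 0 0 1]
T2·T1 = [4/5 -3/5 0; 3/5 4/5 0; 0 0 1]
T3·…·T1 = [4/5 -3/5 -3; 3/5 4/5 0; 0 0 1]

T = [4/5 -3/5 -3; 3/5 4/5 0; 0 0 1]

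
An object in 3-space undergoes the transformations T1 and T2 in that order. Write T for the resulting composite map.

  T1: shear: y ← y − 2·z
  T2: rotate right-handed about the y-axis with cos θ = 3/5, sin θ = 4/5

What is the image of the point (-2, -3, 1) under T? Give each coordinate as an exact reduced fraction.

T1 shear: y ← y − 2·z: (-2, -3, 1) → (-2, -5, 1)
T2 rotate right-handed about the y-axis with cos θ = 3/5, sin θ = 4/5: (-2, -5, 1) → (-2/5, -5, 11/5)

T(p) = (-2/5, -5, 11/5)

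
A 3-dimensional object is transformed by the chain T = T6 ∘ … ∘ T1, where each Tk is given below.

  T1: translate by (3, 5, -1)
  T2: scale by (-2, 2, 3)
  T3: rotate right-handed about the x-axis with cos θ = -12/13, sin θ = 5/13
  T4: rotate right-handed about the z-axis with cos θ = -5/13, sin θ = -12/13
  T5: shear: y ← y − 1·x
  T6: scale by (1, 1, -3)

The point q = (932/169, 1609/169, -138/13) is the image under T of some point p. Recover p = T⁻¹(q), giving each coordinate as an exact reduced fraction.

T1 = [1 0 0 3; 0 1 0 5; 0 0 1 -1; 0 0 0 1]
T2·T1 = [-2 0 0 -6; 0 2 0 10; 0 0 3 -3; 0 0 0 1]
T3·…·T1 = [-2 0 0 -6; 0 -24/13 -15/13 -105/13; 0 10/13 -36/13 86/13; 0 0 0 1]
T4·…·T1 = [10/13 -288/169 -180/169 -870/169; 24/13 120/169 75/169 1461/169; 0 10/13 -36/13 86/13; 0 0 0 1]
T5·…·T1 = [10/13 -288/169 -180/169 -870/169; 14/13 408/169 255/169 2331/169; 0 10/13 -36/13 86/13; 0 0 0 1]
T6·…·T1 = [10/13 -288/169 -180/169 -870/169; 14/13 408/169 255/169 2331/169; 0 -30/13 108/13 -258/13; 0 0 0 1]
det M = 36; M⁻¹ = [17/26 6/13 0 -3; -42/169 30/169 -5/78 -5; -35/507 25/507 4/39 1; 0 0 0 1]
M⁻¹ · (932/169, 1609/169, -138/13)ᵀ = (5, -4, 0)ᵀ

p = (5, -4, 0)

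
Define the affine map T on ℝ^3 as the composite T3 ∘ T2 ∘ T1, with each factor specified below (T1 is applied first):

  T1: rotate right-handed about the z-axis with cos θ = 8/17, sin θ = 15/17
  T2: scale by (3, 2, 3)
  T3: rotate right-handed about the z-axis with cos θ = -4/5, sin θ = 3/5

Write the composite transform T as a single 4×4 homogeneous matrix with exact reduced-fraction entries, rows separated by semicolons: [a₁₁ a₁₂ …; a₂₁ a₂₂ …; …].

T = [-186/85 132/85 0 0; -48/85 -199/85 0 0; 0 0 3 0; 0 0 0 1]

T1 = [8/17 -15/17 0 0; 15/17 8/17 0 0; 0 0 1 0; 0 0 0 1]
T2·T1 = [24/17 -45/17 0 0; 30/17 16/17 0 0; 0 0 3 0; 0 0 0 1]
T3·…·T1 = [-186/85 132/85 0 0; -48/85 -199/85 0 0; 0 0 3 0; 0 0 0 1]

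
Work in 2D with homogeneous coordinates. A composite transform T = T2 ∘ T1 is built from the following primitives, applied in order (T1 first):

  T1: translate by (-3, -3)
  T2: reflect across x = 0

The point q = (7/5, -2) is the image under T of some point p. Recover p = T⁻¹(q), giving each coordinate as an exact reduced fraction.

T1 = [1 0 -3; 0 1 -3; 0 0 1]
T2·T1 = [-1 0 3; 0 1 -3; 0 0 1]
det M = -1; M⁻¹ = [-1 0 3; 0 1 3; 0 0 1]
M⁻¹ · (7/5, -2)ᵀ = (8/5, 1)ᵀ

p = (8/5, 1)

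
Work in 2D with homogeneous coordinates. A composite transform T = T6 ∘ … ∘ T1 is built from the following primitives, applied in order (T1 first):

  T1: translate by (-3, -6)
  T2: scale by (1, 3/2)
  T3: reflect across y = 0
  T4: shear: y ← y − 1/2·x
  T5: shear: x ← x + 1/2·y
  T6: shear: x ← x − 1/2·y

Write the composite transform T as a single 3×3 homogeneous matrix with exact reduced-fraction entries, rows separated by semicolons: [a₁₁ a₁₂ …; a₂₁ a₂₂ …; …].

T1 = [1 0 -3; 0 1 -6; 0 0 1]
T2·T1 = [1 0 -3; 0 3/2 -9; 0 0 1]
T3·…·T1 = [1 0 -3; 0 -3/2 9; 0 0 1]
T4·…·T1 = [1 0 -3; -1/2 -3/2 21/2; 0 0 1]
T5·…·T1 = [3/4 -3/4 9/4; -1/2 -3/2 21/2; 0 0 1]
T6·…·T1 = [1 0 -3; -1/2 -3/2 21/2; 0 0 1]

T = [1 0 -3; -1/2 -3/2 21/2; 0 0 1]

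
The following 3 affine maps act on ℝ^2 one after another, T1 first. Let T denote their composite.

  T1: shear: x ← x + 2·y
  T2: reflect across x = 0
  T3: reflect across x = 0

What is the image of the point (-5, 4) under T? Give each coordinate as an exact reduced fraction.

T1 shear: x ← x + 2·y: (-5, 4) → (3, 4)
T2 reflect across x = 0: (3, 4) → (-3, 4)
T3 reflect across x = 0: (-3, 4) → (3, 4)

T(p) = (3, 4)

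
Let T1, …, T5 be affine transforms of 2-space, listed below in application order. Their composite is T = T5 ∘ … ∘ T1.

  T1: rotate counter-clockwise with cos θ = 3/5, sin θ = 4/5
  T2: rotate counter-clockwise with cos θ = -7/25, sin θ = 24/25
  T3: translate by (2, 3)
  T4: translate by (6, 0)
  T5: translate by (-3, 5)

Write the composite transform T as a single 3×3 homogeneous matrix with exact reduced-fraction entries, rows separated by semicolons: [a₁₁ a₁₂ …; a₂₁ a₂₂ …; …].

T = [-117/125 -44/125 5; 44/125 -117/125 8; 0 0 1]

T1 = [3/5 -4/5 0; 4/5 3/5 0; 0 0 1]
T2·T1 = [-117/125 -44/125 0; 44/125 -117/125 0; 0 0 1]
T3·…·T1 = [-117/125 -44/125 2; 44/125 -117/125 3; 0 0 1]
T4·…·T1 = [-117/125 -44/125 8; 44/125 -117/125 3; 0 0 1]
T5·…·T1 = [-117/125 -44/125 5; 44/125 -117/125 8; 0 0 1]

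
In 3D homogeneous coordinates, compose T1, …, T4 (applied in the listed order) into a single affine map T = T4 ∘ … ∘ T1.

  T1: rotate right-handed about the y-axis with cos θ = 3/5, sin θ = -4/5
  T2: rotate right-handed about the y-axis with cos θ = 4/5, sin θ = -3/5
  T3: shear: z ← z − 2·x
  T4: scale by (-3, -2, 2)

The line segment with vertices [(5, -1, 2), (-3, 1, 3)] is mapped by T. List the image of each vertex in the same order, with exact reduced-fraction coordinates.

T1 rotate right-handed about the y-axis with cos θ = 3/5, sin θ = -4/5: (5, -1, 2) → (7/5, -1, 26/5); (-3, 1, 3) → (-21/5, 1, -3/5)
T2 rotate right-handed about the y-axis with cos θ = 4/5, sin θ = -3/5: (7/5, -1, 26/5) → (-2, -1, 5); (-21/5, 1, -3/5) → (-3, 1, -3)
T3 shear: z ← z − 2·x: (-2, -1, 5) → (-2, -1, 9); (-3, 1, -3) → (-3, 1, 3)
T4 scale by (-3, -2, 2): (-2, -1, 9) → (6, 2, 18); (-3, 1, 3) → (9, -2, 6)

image vertices: (6, 2, 18), (9, -2, 6)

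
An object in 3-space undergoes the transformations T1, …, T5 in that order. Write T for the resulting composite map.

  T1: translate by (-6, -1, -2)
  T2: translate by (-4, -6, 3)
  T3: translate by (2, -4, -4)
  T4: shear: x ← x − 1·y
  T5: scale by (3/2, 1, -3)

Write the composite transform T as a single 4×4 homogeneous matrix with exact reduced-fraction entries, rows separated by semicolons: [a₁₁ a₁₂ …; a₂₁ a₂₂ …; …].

T1 = [1 0 0 -6; 0 1 0 -1; 0 0 1 -2; 0 0 0 1]
T2·T1 = [1 0 0 -10; 0 1 0 -7; 0 0 1 1; 0 0 0 1]
T3·…·T1 = [1 0 0 -8; 0 1 0 -11; 0 0 1 -3; 0 0 0 1]
T4·…·T1 = [1 -1 0 3; 0 1 0 -11; 0 0 1 -3; 0 0 0 1]
T5·…·T1 = [3/2 -3/2 0 9/2; 0 1 0 -11; 0 0 -3 9; 0 0 0 1]

T = [3/2 -3/2 0 9/2; 0 1 0 -11; 0 0 -3 9; 0 0 0 1]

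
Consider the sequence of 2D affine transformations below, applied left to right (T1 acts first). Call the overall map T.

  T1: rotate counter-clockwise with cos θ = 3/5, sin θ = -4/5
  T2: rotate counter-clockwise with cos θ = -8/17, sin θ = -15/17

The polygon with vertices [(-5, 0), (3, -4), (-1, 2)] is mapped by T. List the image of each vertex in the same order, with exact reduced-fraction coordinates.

image vertices: (84/17, 13/17), (-304/85, 297/85), (22/17, -31/17)

T1 rotate counter-clockwise with cos θ = 3/5, sin θ = -4/5: (-5, 0) → (-3, 4); (3, -4) → (-7/5, -24/5); (-1, 2) → (1, 2)
T2 rotate counter-clockwise with cos θ = -8/17, sin θ = -15/17: (-3, 4) → (84/17, 13/17); (-7/5, -24/5) → (-304/85, 297/85); (1, 2) → (22/17, -31/17)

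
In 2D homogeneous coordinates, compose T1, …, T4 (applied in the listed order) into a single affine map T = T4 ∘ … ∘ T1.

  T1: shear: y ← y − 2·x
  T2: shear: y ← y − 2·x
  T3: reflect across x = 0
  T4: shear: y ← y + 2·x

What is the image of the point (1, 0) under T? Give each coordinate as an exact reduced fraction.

T(p) = (-1, -6)

T1 shear: y ← y − 2·x: (1, 0) → (1, -2)
T2 shear: y ← y − 2·x: (1, -2) → (1, -4)
T3 reflect across x = 0: (1, -4) → (-1, -4)
T4 shear: y ← y + 2·x: (-1, -4) → (-1, -6)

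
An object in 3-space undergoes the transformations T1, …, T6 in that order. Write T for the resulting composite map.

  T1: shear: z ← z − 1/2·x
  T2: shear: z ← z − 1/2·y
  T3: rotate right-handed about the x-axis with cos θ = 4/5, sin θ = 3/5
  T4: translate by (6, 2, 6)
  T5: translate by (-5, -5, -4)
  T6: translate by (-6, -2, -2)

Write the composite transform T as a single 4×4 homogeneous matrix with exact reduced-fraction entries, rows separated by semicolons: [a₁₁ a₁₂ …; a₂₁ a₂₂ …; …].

T = [1 0 0 -5; 3/10 11/10 -3/5 -5; -2/5 1/5 4/5 0; 0 0 0 1]

T1 = [1 0 0 0; 0 1 0 0; -1/2 0 1 0; 0 0 0 1]
T2·T1 = [1 0 0 0; 0 1 0 0; -1/2 -1/2 1 0; 0 0 0 1]
T3·…·T1 = [1 0 0 0; 3/10 11/10 -3/5 0; -2/5 1/5 4/5 0; 0 0 0 1]
T4·…·T1 = [1 0 0 6; 3/10 11/10 -3/5 2; -2/5 1/5 4/5 6; 0 0 0 1]
T5·…·T1 = [1 0 0 1; 3/10 11/10 -3/5 -3; -2/5 1/5 4/5 2; 0 0 0 1]
T6·…·T1 = [1 0 0 -5; 3/10 11/10 -3/5 -5; -2/5 1/5 4/5 0; 0 0 0 1]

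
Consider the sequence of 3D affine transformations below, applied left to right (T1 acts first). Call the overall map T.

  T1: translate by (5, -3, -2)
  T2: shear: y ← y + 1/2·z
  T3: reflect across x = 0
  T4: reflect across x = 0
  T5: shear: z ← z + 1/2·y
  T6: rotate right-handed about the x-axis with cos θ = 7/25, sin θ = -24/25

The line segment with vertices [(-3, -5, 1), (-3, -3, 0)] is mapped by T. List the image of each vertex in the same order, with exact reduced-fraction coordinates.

image vertices: (2, -371/50, 669/100), (2, -181/25, 259/50)

T1 translate by (5, -3, -2): (-3, -5, 1) → (2, -8, -1); (-3, -3, 0) → (2, -6, -2)
T2 shear: y ← y + 1/2·z: (2, -8, -1) → (2, -17/2, -1); (2, -6, -2) → (2, -7, -2)
T3 reflect across x = 0: (2, -17/2, -1) → (-2, -17/2, -1); (2, -7, -2) → (-2, -7, -2)
T4 reflect across x = 0: (-2, -17/2, -1) → (2, -17/2, -1); (-2, -7, -2) → (2, -7, -2)
T5 shear: z ← z + 1/2·y: (2, -17/2, -1) → (2, -17/2, -21/4); (2, -7, -2) → (2, -7, -11/2)
T6 rotate right-handed about the x-axis with cos θ = 7/25, sin θ = -24/25: (2, -17/2, -21/4) → (2, -371/50, 669/100); (2, -7, -11/2) → (2, -181/25, 259/50)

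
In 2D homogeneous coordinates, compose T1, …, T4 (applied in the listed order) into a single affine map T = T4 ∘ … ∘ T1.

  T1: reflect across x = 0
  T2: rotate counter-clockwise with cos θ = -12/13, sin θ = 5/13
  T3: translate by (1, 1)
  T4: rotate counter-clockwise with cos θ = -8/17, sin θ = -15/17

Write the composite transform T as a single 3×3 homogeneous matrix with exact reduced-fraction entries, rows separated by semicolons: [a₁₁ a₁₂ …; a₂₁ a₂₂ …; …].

T = [-171/221 -140/221 7/17; -140/221 171/221 -23/17; 0 0 1]

T1 = [-1 0 0; 0 1 0; 0 0 1]
T2·T1 = [12/13 -5/13 0; -5/13 -12/13 0; 0 0 1]
T3·…·T1 = [12/13 -5/13 1; -5/13 -12/13 1; 0 0 1]
T4·…·T1 = [-171/221 -140/221 7/17; -140/221 171/221 -23/17; 0 0 1]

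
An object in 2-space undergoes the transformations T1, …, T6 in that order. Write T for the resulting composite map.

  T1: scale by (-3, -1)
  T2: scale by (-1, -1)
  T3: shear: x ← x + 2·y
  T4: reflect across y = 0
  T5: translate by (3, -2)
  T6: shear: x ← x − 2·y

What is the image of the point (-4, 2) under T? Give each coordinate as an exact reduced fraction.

T1 scale by (-3, -1): (-4, 2) → (12, -2)
T2 scale by (-1, -1): (12, -2) → (-12, 2)
T3 shear: x ← x + 2·y: (-12, 2) → (-8, 2)
T4 reflect across y = 0: (-8, 2) → (-8, -2)
T5 translate by (3, -2): (-8, -2) → (-5, -4)
T6 shear: x ← x − 2·y: (-5, -4) → (3, -4)

T(p) = (3, -4)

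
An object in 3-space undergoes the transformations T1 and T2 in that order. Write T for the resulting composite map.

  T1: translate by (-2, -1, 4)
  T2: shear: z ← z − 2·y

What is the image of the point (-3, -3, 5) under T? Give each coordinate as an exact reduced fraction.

T1 translate by (-2, -1, 4): (-3, -3, 5) → (-5, -4, 9)
T2 shear: z ← z − 2·y: (-5, -4, 9) → (-5, -4, 17)

T(p) = (-5, -4, 17)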